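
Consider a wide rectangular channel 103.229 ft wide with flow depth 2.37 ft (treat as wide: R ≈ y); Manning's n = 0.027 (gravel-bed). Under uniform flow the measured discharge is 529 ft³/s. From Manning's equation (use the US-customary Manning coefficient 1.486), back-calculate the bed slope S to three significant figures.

0.000488

A = b·y = 103.229 × 2.37 = 244.7 ft²
Wide channel: R ≈ y = 2.37 ft
S = (Q·n / (1.486·A·R^(2/3)))² = (529×0.027 / (1.486×244.7×1.778))² = 0.0004885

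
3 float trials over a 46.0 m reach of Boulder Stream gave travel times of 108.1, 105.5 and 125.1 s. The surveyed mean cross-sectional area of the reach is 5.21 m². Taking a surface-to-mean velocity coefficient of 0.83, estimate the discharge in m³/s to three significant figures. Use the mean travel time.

t̄ = (108.1 + 105.5 + 125.1) / 3 = 112.9 s
v_surface = L / t̄ = 46.0 / 112.9 = 0.4074 m/s
v_mean = 0.83 × 0.4074 = 0.3382 m/s
Q = A × v_mean = 5.21 × 0.3382 = 1.762 m³/s

1.76 m³/s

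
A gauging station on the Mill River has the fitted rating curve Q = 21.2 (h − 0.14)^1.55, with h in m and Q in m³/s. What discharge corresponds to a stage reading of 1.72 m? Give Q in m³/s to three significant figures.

Q = 21.2 × (1.72 − 0.14)^1.55 = 21.2 × 1.58^1.55 = 43.08 m³/s

43.1 m³/s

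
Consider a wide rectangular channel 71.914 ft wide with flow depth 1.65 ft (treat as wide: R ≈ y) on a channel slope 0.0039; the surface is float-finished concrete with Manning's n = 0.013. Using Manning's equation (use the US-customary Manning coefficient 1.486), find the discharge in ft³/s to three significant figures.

1180 ft³/s

A = b·y = 71.914 × 1.65 = 118.7 ft²
Wide channel: R ≈ y = 1.65 ft
Q = (1.486/n)·A·R^(2/3)·S^(1/2) = (1.486/0.013) × 118.7 × 1.650^(2/3) × 0.0039^(1/2) = 1183 ft³/s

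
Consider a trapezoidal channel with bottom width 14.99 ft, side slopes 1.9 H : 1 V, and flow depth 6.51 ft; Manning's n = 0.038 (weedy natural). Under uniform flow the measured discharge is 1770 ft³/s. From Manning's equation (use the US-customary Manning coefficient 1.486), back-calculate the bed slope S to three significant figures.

0.00969

A = (b + z·y)·y = (14.99 + 1.9×6.51)×6.51 = 178.1 ft²
P = b + 2y√(1+z²) = 14.99 + 2×6.51×√(1+1.9²) = 42.95 ft
R = A/P = 178.1/42.95 = 4.147 ft
S = (Q·n / (1.486·A·R^(2/3)))² = (1770×0.038 / (1.486×178.1×2.581))² = 0.009692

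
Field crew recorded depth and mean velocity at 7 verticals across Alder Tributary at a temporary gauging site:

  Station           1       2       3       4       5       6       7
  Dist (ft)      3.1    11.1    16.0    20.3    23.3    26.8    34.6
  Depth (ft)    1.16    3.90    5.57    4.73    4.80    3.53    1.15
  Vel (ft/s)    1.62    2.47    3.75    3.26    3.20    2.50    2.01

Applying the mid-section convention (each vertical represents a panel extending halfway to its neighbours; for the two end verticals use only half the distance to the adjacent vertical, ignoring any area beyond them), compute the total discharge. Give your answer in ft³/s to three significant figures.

331 ft³/s

w_1 = (11.1 − 3.1)/2 = 4 ft; q_1 = 1.62 × 1.16 × 4 = 7.517 ft³/s
w_2 = (16.0 − 3.1)/2 = 6.45 ft; q_2 = 2.47 × 3.90 × 6.45 = 62.13 ft³/s
w_3 = (20.3 − 11.1)/2 = 4.6 ft; q_3 = 3.75 × 5.57 × 4.6 = 96.08 ft³/s
w_4 = (23.3 − 16.0)/2 = 3.65 ft; q_4 = 3.26 × 4.73 × 3.65 = 56.28 ft³/s
w_5 = (26.8 − 20.3)/2 = 3.25 ft; q_5 = 3.20 × 4.80 × 3.25 = 49.92 ft³/s
w_6 = (34.6 − 23.3)/2 = 5.65 ft; q_6 = 2.50 × 3.53 × 5.65 = 49.86 ft³/s
w_7 = (34.6 − 26.8)/2 = 3.9 ft; q_7 = 2.01 × 1.15 × 3.9 = 9.015 ft³/s
Q = Σ qᵢ = 330.8 ft³/s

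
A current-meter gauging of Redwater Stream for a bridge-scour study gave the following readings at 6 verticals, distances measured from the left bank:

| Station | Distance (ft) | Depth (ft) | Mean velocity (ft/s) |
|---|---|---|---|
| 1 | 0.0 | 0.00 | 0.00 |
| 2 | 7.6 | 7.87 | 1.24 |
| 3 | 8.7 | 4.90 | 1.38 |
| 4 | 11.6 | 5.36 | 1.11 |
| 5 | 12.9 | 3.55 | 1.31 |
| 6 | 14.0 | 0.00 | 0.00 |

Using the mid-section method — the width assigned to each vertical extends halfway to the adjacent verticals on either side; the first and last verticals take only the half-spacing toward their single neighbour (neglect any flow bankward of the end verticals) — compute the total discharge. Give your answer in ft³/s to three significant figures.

w_2 = (8.7 − 0.0)/2 = 4.35 ft; q_2 = 1.24 × 7.87 × 4.35 = 42.45 ft³/s
w_3 = (11.6 − 7.6)/2 = 2 ft; q_3 = 1.38 × 4.90 × 2 = 13.52 ft³/s
w_4 = (12.9 − 8.7)/2 = 2.1 ft; q_4 = 1.11 × 5.36 × 2.1 = 12.49 ft³/s
w_5 = (14.0 − 11.6)/2 = 1.2 ft; q_5 = 1.31 × 3.55 × 1.2 = 5.581 ft³/s
Stations 1, 6 contribute zero (depth or velocity is 0).
Q = Σ qᵢ = 74.05 ft³/s

74.0 ft³/s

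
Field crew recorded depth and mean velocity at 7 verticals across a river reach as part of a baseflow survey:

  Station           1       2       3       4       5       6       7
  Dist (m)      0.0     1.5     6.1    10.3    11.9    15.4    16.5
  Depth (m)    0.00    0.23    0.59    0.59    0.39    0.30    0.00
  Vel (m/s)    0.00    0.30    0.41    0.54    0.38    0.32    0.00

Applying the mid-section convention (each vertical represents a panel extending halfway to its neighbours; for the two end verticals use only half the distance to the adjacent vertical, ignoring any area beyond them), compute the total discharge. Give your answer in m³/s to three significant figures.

2.80 m³/s

w_2 = (6.1 − 0.0)/2 = 3.05 m; q_2 = 0.30 × 0.23 × 3.05 = 0.2105 m³/s
w_3 = (10.3 − 1.5)/2 = 4.4 m; q_3 = 0.41 × 0.59 × 4.4 = 1.064 m³/s
w_4 = (11.9 − 6.1)/2 = 2.9 m; q_4 = 0.54 × 0.59 × 2.9 = 0.9239 m³/s
w_5 = (15.4 − 10.3)/2 = 2.55 m; q_5 = 0.38 × 0.39 × 2.55 = 0.3779 m³/s
w_6 = (16.5 − 11.9)/2 = 2.3 m; q_6 = 0.32 × 0.30 × 2.3 = 0.2208 m³/s
Stations 1, 7 contribute zero (depth or velocity is 0).
Q = Σ qᵢ = 2.797 m³/s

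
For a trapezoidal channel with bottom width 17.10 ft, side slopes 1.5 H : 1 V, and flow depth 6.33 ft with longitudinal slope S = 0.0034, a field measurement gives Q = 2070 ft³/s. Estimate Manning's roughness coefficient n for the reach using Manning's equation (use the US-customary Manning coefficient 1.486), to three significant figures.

0.0184

A = (b + z·y)·y = (17.10 + 1.5×6.33)×6.33 = 168.3 ft²
P = b + 2y√(1+z²) = 17.10 + 2×6.33×√(1+1.5²) = 39.92 ft
R = A/P = 168.3/39.92 = 4.217 ft
n = (1.486/Q)·A·R^(2/3)·S^(1/2) = (1.486/2070) × 168.3 × 2.610 × 0.05831 = 0.01839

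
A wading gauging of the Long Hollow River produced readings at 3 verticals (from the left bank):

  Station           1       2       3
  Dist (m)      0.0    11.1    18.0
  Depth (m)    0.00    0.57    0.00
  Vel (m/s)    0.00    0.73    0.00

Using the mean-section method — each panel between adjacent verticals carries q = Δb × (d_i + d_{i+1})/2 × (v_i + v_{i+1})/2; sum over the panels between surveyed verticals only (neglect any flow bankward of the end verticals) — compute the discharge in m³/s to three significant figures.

Panel 1-2: Δb = 11.1 m, d̄ = (0.00+0.57)/2 = 0.285, v̄ = (0.00+0.73)/2 = 0.365 → q = 11.1×0.285×0.365 = 1.155 m³/s
Panel 2-3: Δb = 6.9 m, d̄ = (0.57+0.00)/2 = 0.285, v̄ = (0.73+0.00)/2 = 0.365 → q = 6.9×0.285×0.365 = 0.7178 m³/s
Q = Σ q = 1.872 m³/s

1.87 m³/s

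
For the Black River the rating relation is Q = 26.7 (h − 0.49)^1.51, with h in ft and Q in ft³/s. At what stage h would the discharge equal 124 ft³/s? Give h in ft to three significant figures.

3.25 ft

h − h₀ = (Q/C)^(1/b) = (124/26.7)^(1/1.51) = 2.765 ft
h = 0.49 + 2.765 = 3.255 ft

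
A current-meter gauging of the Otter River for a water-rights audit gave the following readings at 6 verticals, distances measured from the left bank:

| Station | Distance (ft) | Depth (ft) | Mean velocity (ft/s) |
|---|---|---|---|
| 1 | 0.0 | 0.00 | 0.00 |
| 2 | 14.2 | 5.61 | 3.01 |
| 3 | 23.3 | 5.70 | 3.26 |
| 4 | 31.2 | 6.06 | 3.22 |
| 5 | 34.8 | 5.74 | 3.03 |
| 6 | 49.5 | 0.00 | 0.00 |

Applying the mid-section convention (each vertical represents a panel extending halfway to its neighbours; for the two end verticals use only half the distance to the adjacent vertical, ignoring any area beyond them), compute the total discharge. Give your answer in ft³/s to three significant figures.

626 ft³/s

w_2 = (23.3 − 0.0)/2 = 11.65 ft; q_2 = 3.01 × 5.61 × 11.65 = 196.7 ft³/s
w_3 = (31.2 − 14.2)/2 = 8.5 ft; q_3 = 3.26 × 5.70 × 8.5 = 157.9 ft³/s
w_4 = (34.8 − 23.3)/2 = 5.75 ft; q_4 = 3.22 × 6.06 × 5.75 = 112.2 ft³/s
w_5 = (49.5 − 31.2)/2 = 9.15 ft; q_5 = 3.03 × 5.74 × 9.15 = 159.1 ft³/s
Stations 1, 6 contribute zero (depth or velocity is 0).
Q = Σ qᵢ = 626.0 ft³/s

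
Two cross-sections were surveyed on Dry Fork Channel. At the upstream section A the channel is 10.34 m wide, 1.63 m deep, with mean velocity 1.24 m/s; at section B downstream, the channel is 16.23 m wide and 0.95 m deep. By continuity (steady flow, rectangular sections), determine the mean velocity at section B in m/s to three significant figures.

1.36 m/s

Q = A₁V₁ = (10.34×1.63) × 1.24 = 20.90 m³/s
A₂ = 16.23 × 0.95 = 15.42 m²
V₂ = Q/A₂ = 20.90/15.42 = 1.355 m/s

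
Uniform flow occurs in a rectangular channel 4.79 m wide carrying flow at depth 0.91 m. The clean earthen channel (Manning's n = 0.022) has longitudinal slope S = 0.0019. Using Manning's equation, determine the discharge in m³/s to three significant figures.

6.54 m³/s

A = b·y = 4.79 × 0.91 = 4.359 m²
P = b + 2y = 4.79 + 2×0.91 = 6.610 m
R = A/P = 4.359/6.610 = 0.6594 m
Q = (1/n)·A·R^(2/3)·S^(1/2) = (1/0.022) × 4.359 × 0.6594^(2/3) × 0.0019^(1/2) = 6.543 m³/s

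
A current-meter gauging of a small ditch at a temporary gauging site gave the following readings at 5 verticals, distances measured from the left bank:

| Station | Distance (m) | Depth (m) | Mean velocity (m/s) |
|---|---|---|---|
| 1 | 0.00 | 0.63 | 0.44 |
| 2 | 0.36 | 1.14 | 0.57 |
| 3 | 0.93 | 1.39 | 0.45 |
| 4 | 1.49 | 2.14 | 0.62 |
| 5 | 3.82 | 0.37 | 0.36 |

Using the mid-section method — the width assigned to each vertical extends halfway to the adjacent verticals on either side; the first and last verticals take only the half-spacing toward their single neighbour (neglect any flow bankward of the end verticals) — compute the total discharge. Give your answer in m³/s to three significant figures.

2.78 m³/s

w_1 = (0.36 − 0.00)/2 = 0.18 m; q_1 = 0.44 × 0.63 × 0.18 = 0.04990 m³/s
w_2 = (0.93 − 0.00)/2 = 0.465 m; q_2 = 0.57 × 1.14 × 0.465 = 0.3022 m³/s
w_3 = (1.49 − 0.36)/2 = 0.565 m; q_3 = 0.45 × 1.39 × 0.565 = 0.3534 m³/s
w_4 = (3.82 − 0.93)/2 = 1.445 m; q_4 = 0.62 × 2.14 × 1.445 = 1.917 m³/s
w_5 = (3.82 − 1.49)/2 = 1.165 m; q_5 = 0.36 × 0.37 × 1.165 = 0.1552 m³/s
Q = Σ qᵢ = 2.778 m³/s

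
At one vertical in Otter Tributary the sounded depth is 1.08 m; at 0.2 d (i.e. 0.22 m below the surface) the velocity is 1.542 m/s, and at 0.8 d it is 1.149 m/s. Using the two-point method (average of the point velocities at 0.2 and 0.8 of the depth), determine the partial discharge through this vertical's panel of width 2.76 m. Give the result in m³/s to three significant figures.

v̄ = (1.542 + 1.149) / 2 = 1.346 m/s
q = v̄ × d × w = 1.346 × 1.08 × 2.76 = 4.011 m³/s

4.01 m³/s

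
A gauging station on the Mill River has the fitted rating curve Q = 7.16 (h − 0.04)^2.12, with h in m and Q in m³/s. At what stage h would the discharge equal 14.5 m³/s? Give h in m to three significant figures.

1.43 m

h − h₀ = (Q/C)^(1/b) = (14.5/7.16)^(1/2.12) = 1.395 m
h = 0.04 + 1.395 = 1.435 m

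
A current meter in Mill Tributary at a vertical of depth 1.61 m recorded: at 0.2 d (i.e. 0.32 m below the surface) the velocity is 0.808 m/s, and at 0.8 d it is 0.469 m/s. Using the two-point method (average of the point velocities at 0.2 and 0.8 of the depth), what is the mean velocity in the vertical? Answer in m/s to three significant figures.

0.639 m/s

v̄ = (0.808 + 0.469) / 2 = 0.6385 m/s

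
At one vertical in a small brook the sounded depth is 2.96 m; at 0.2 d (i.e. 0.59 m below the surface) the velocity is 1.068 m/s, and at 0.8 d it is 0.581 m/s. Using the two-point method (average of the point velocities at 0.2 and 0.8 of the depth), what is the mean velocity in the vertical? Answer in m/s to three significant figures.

v̄ = (1.068 + 0.581) / 2 = 0.8245 m/s

0.825 m/s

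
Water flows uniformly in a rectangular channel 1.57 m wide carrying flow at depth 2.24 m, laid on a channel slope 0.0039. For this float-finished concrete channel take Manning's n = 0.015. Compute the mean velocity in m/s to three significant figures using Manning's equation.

2.90 m/s

A = b·y = 1.57 × 2.24 = 3.517 m²
P = b + 2y = 1.57 + 2×2.24 = 6.050 m
R = A/P = 3.517/6.050 = 0.5813 m
Q = (1/n)·A·R^(2/3)·S^(1/2) = (1/0.015) × 3.517 × 0.5813^(2/3) × 0.0039^(1/2) = 10.20 m³/s
V = Q/A = 10.20/3.517 = 2.900 m/s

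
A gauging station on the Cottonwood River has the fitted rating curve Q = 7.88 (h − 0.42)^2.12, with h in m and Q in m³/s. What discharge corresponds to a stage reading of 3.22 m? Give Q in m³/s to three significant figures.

Q = 7.88 × (3.22 − 0.42)^2.12 = 7.88 × 2.8^2.12 = 69.90 m³/s

69.9 m³/s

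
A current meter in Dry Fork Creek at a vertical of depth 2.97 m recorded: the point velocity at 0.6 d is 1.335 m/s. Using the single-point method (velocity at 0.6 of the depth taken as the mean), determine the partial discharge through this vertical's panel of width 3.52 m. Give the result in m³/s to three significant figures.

v̄ = v₀.₆ = 1.335 m/s
q = v̄ × d × w = 1.335 × 2.97 × 3.52 = 13.96 m³/s

14.0 m³/s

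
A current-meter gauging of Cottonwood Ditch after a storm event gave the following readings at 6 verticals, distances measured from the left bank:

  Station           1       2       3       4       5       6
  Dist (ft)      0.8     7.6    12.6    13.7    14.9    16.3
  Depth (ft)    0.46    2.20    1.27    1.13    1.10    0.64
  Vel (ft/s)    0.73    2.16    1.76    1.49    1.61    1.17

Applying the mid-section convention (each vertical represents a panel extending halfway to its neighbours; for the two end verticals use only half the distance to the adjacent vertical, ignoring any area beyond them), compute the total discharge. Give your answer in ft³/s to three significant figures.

w_1 = (7.6 − 0.8)/2 = 3.4 ft; q_1 = 0.73 × 0.46 × 3.4 = 1.142 ft³/s
w_2 = (12.6 − 0.8)/2 = 5.9 ft; q_2 = 2.16 × 2.20 × 5.9 = 28.04 ft³/s
w_3 = (13.7 − 7.6)/2 = 3.05 ft; q_3 = 1.76 × 1.27 × 3.05 = 6.817 ft³/s
w_4 = (14.9 − 12.6)/2 = 1.15 ft; q_4 = 1.49 × 1.13 × 1.15 = 1.936 ft³/s
w_5 = (16.3 − 13.7)/2 = 1.3 ft; q_5 = 1.61 × 1.10 × 1.3 = 2.302 ft³/s
w_6 = (16.3 − 14.9)/2 = 0.7 ft; q_6 = 1.17 × 0.64 × 0.7 = 0.5242 ft³/s
Q = Σ qᵢ = 40.76 ft³/s

40.8 ft³/s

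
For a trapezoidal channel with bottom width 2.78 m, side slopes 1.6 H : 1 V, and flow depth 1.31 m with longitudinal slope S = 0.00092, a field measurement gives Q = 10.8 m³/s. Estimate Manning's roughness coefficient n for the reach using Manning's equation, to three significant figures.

A = (b + z·y)·y = (2.78 + 1.6×1.31)×1.31 = 6.388 m²
P = b + 2y√(1+z²) = 2.78 + 2×1.31×√(1+1.6²) = 7.723 m
R = A/P = 6.388/7.723 = 0.8270 m
n = (1/Q)·A·R^(2/3)·S^(1/2) = (1/10.8) × 6.388 × 0.8811 × 0.03033 = 0.01581

0.0158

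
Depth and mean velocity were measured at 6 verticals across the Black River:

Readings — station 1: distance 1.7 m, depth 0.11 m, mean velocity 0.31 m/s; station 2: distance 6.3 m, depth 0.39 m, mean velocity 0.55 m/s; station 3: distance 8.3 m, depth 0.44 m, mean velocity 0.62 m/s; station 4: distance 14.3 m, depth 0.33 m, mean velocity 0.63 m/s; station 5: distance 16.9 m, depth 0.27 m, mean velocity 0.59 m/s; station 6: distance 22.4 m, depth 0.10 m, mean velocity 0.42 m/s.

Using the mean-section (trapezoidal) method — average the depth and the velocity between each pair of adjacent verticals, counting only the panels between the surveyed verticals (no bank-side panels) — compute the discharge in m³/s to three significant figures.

Panel 1-2: Δb = 4.6 m, d̄ = (0.11+0.39)/2 = 0.25, v̄ = (0.31+0.55)/2 = 0.43 → q = 4.6×0.25×0.43 = 0.4945 m³/s
Panel 2-3: Δb = 2 m, d̄ = (0.39+0.44)/2 = 0.415, v̄ = (0.55+0.62)/2 = 0.585 → q = 2×0.415×0.585 = 0.4856 m³/s
Panel 3-4: Δb = 6 m, d̄ = (0.44+0.33)/2 = 0.385, v̄ = (0.62+0.63)/2 = 0.625 → q = 6×0.385×0.625 = 1.444 m³/s
Panel 4-5: Δb = 2.6 m, d̄ = (0.33+0.27)/2 = 0.3, v̄ = (0.63+0.59)/2 = 0.61 → q = 2.6×0.3×0.61 = 0.4758 m³/s
Panel 5-6: Δb = 5.5 m, d̄ = (0.27+0.10)/2 = 0.185, v̄ = (0.59+0.42)/2 = 0.505 → q = 5.5×0.185×0.505 = 0.5138 m³/s
Q = Σ q = 3.413 m³/s

3.41 m³/s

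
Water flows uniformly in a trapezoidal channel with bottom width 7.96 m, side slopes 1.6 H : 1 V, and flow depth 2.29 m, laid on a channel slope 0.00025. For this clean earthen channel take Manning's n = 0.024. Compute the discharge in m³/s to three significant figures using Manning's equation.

A = (b + z·y)·y = (7.96 + 1.6×2.29)×2.29 = 26.62 m²
P = b + 2y√(1+z²) = 7.96 + 2×2.29×√(1+1.6²) = 16.60 m
R = A/P = 26.62/16.60 = 1.603 m
Q = (1/n)·A·R^(2/3)·S^(1/2) = (1/0.024) × 26.62 × 1.603^(2/3) × 0.00025^(1/2) = 24.02 m³/s

24.0 m³/s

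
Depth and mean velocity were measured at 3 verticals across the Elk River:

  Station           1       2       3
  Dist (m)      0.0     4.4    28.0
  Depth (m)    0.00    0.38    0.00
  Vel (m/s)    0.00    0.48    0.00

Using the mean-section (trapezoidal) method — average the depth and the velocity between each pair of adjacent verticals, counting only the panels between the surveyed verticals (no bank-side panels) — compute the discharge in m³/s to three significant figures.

1.28 m³/s

Panel 1-2: Δb = 4.4 m, d̄ = (0.00+0.38)/2 = 0.19, v̄ = (0.00+0.48)/2 = 0.24 → q = 4.4×0.19×0.24 = 0.2006 m³/s
Panel 2-3: Δb = 23.6 m, d̄ = (0.38+0.00)/2 = 0.19, v̄ = (0.48+0.00)/2 = 0.24 → q = 23.6×0.19×0.24 = 1.076 m³/s
Q = Σ q = 1.277 m³/s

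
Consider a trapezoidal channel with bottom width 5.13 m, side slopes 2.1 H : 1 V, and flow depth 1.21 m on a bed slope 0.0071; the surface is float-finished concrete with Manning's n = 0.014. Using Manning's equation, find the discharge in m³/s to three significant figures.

A = (b + z·y)·y = (5.13 + 2.1×1.21)×1.21 = 9.282 m²
P = b + 2y√(1+z²) = 5.13 + 2×1.21×√(1+2.1²) = 10.76 m
R = A/P = 9.282/10.76 = 0.8627 m
Q = (1/n)·A·R^(2/3)·S^(1/2) = (1/0.014) × 9.282 × 0.8627^(2/3) × 0.0071^(1/2) = 50.63 m³/s

50.6 m³/s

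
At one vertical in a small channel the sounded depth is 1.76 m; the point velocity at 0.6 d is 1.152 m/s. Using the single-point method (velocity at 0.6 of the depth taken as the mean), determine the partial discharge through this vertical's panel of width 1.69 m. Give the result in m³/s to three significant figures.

3.43 m³/s

v̄ = v₀.₆ = 1.152 m/s
q = v̄ × d × w = 1.152 × 1.76 × 1.69 = 3.427 m³/s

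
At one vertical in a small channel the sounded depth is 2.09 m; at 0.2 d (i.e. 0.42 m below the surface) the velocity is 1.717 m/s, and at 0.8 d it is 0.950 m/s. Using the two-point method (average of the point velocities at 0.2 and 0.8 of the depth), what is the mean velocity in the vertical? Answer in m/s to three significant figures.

1.33 m/s

v̄ = (1.717 + 0.950) / 2 = 1.334 m/s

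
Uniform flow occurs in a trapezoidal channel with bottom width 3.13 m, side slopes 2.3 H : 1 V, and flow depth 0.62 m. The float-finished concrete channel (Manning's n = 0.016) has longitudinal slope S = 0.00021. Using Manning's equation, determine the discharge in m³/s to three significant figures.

A = (b + z·y)·y = (3.13 + 2.3×0.62)×0.62 = 2.825 m²
P = b + 2y√(1+z²) = 3.13 + 2×0.62×√(1+2.3²) = 6.240 m
R = A/P = 2.825/6.240 = 0.4527 m
Q = (1/n)·A·R^(2/3)·S^(1/2) = (1/0.016) × 2.825 × 0.4527^(2/3) × 0.00021^(1/2) = 1.508 m³/s

1.51 m³/s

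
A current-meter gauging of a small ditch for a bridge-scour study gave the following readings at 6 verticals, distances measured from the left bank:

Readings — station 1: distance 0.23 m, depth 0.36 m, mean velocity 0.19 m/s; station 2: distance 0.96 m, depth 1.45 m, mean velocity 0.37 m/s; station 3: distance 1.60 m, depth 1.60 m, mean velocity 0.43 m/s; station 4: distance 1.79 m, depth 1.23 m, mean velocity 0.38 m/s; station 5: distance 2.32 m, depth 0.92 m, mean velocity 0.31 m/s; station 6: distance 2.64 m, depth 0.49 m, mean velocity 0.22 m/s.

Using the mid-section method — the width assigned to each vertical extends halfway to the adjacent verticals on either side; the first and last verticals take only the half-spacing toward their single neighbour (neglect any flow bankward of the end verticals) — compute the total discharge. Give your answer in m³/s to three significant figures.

0.985 m³/s

w_1 = (0.96 − 0.23)/2 = 0.365 m; q_1 = 0.19 × 0.36 × 0.365 = 0.02497 m³/s
w_2 = (1.60 − 0.23)/2 = 0.685 m; q_2 = 0.37 × 1.45 × 0.685 = 0.3675 m³/s
w_3 = (1.79 − 0.96)/2 = 0.415 m; q_3 = 0.43 × 1.60 × 0.415 = 0.2855 m³/s
w_4 = (2.32 − 1.60)/2 = 0.36 m; q_4 = 0.38 × 1.23 × 0.36 = 0.1683 m³/s
w_5 = (2.64 − 1.79)/2 = 0.425 m; q_5 = 0.31 × 0.92 × 0.425 = 0.1212 m³/s
w_6 = (2.64 − 2.32)/2 = 0.16 m; q_6 = 0.22 × 0.49 × 0.16 = 0.01725 m³/s
Q = Σ qᵢ = 0.9847 m³/s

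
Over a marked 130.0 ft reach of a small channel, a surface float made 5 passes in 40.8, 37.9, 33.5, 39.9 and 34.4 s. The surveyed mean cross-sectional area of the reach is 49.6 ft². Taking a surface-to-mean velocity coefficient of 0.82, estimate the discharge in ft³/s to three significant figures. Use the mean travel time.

t̄ = (40.8 + 37.9 + 33.5 + 39.9 + 34.4) / 5 = 37.3 s
v_surface = L / t̄ = 130.0 / 37.3 = 3.485 ft/s
v_mean = 0.82 × 3.485 = 2.858 ft/s
Q = A × v_mean = 49.6 × 2.858 = 141.8 ft³/s

142 ft³/s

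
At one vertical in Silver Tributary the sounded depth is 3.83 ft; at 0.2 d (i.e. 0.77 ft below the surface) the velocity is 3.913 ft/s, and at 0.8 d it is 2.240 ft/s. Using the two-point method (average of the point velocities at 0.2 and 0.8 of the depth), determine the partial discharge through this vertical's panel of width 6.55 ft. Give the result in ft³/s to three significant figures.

77.2 ft³/s

v̄ = (3.913 + 2.240) / 2 = 3.077 ft/s
q = v̄ × d × w = 3.077 × 3.83 × 6.55 = 77.18 ft³/s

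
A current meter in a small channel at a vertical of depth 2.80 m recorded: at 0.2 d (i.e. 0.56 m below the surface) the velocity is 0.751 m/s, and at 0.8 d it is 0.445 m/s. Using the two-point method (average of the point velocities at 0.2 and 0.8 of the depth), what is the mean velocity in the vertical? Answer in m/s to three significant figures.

v̄ = (0.751 + 0.445) / 2 = 0.5980 m/s

0.598 m/s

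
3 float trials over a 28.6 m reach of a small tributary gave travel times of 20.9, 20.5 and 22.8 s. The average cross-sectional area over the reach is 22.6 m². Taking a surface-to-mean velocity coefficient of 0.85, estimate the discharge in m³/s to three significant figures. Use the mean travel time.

25.7 m³/s

t̄ = (20.9 + 20.5 + 22.8) / 3 = 21.4 s
v_surface = L / t̄ = 28.6 / 21.4 = 1.336 m/s
v_mean = 0.85 × 1.336 = 1.136 m/s
Q = A × v_mean = 22.6 × 1.136 = 25.67 m³/s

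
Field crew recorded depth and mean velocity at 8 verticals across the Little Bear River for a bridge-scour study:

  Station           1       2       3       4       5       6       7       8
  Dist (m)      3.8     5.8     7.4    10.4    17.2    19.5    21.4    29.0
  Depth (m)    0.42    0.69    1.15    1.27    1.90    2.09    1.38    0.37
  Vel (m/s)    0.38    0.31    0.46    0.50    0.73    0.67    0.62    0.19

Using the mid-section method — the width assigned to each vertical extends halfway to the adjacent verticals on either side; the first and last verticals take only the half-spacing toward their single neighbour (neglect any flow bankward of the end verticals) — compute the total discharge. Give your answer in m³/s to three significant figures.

18.5 m³/s

w_1 = (5.8 − 3.8)/2 = 1 m; q_1 = 0.38 × 0.42 × 1 = 0.1596 m³/s
w_2 = (7.4 − 3.8)/2 = 1.8 m; q_2 = 0.31 × 0.69 × 1.8 = 0.3850 m³/s
w_3 = (10.4 − 5.8)/2 = 2.3 m; q_3 = 0.46 × 1.15 × 2.3 = 1.217 m³/s
w_4 = (17.2 − 7.4)/2 = 4.9 m; q_4 = 0.50 × 1.27 × 4.9 = 3.112 m³/s
w_5 = (19.5 − 10.4)/2 = 4.55 m; q_5 = 0.73 × 1.90 × 4.55 = 6.311 m³/s
w_6 = (21.4 − 17.2)/2 = 2.1 m; q_6 = 0.67 × 2.09 × 2.1 = 2.941 m³/s
w_7 = (29.0 − 19.5)/2 = 4.75 m; q_7 = 0.62 × 1.38 × 4.75 = 4.064 m³/s
w_8 = (29.0 − 21.4)/2 = 3.8 m; q_8 = 0.19 × 0.37 × 3.8 = 0.2671 m³/s
Q = Σ qᵢ = 18.46 m³/s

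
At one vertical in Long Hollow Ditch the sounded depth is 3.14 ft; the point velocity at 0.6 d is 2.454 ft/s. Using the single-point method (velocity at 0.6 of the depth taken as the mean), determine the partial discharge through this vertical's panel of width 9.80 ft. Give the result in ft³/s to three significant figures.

v̄ = v₀.₆ = 2.454 ft/s
q = v̄ × d × w = 2.454 × 3.14 × 9.80 = 75.51 ft³/s

75.5 ft³/s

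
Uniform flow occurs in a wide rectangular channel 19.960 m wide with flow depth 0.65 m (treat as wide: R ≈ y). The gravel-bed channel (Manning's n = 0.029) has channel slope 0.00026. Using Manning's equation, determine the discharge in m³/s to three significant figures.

5.41 m³/s

A = b·y = 19.960 × 0.65 = 12.97 m²
Wide channel: R ≈ y = 0.65 m
Q = (1/n)·A·R^(2/3)·S^(1/2) = (1/0.029) × 12.97 × 0.6500^(2/3) × 0.00026^(1/2) = 5.413 m³/s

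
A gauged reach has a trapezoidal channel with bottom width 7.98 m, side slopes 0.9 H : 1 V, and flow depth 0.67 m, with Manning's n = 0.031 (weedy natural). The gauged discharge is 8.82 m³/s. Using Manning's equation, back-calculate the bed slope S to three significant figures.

0.00459

A = (b + z·y)·y = (7.98 + 0.9×0.67)×0.67 = 5.751 m²
P = b + 2y√(1+z²) = 7.98 + 2×0.67×√(1+0.9²) = 9.783 m
R = A/P = 5.751/9.783 = 0.5878 m
S = (Q·n / (1·A·R^(2/3)))² = (8.82×0.031 / (1×5.751×0.7017))² = 0.004591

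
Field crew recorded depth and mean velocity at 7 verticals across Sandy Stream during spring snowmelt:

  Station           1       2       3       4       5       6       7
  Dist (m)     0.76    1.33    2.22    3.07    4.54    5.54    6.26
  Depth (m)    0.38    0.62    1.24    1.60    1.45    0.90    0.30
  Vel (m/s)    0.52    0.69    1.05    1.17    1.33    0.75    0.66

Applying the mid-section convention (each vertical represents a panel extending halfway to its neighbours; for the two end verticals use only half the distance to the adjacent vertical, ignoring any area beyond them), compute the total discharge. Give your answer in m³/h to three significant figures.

24100 m³/h

w_1 = (1.33 − 0.76)/2 = 0.285 m; q_1 = 0.52 × 0.38 × 0.285 = 0.05632 m³/s
w_2 = (2.22 − 0.76)/2 = 0.73 m; q_2 = 0.69 × 0.62 × 0.73 = 0.3123 m³/s
w_3 = (3.07 − 1.33)/2 = 0.87 m; q_3 = 1.05 × 1.24 × 0.87 = 1.133 m³/s
w_4 = (4.54 − 2.22)/2 = 1.16 m; q_4 = 1.17 × 1.60 × 1.16 = 2.172 m³/s
w_5 = (5.54 − 3.07)/2 = 1.235 m; q_5 = 1.33 × 1.45 × 1.235 = 2.382 m³/s
w_6 = (6.26 − 4.54)/2 = 0.86 m; q_6 = 0.75 × 0.90 × 0.86 = 0.5805 m³/s
w_7 = (6.26 − 5.54)/2 = 0.36 m; q_7 = 0.66 × 0.30 × 0.36 = 0.07128 m³/s
Q = Σ qᵢ = 6.706 m³/s
= 6.706 × 3600 = 24140 m³/h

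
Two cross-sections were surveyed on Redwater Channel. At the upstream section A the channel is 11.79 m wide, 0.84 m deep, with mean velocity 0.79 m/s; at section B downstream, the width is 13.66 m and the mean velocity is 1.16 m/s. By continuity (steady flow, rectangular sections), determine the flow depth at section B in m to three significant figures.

Q = A₁V₁ = (11.79×0.84) × 0.79 = 7.824 m³/s
d₂ = Q/(b₂ V₂) = 7.824/(13.66×1.16) = 0.4938 m

0.494 m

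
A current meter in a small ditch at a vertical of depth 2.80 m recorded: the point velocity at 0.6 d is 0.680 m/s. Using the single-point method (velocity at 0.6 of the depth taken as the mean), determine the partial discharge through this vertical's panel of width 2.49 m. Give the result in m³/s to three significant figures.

v̄ = v₀.₆ = 0.680 m/s
q = v̄ × d × w = 0.6800 × 2.80 × 2.49 = 4.741 m³/s

4.74 m³/s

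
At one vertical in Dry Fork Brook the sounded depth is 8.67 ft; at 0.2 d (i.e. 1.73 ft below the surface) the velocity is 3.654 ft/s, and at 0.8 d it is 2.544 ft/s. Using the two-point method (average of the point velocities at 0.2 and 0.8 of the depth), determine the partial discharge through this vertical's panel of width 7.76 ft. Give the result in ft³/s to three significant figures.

v̄ = (3.654 + 2.544) / 2 = 3.099 ft/s
q = v̄ × d × w = 3.099 × 8.67 × 7.76 = 208.5 ft³/s

208 ft³/s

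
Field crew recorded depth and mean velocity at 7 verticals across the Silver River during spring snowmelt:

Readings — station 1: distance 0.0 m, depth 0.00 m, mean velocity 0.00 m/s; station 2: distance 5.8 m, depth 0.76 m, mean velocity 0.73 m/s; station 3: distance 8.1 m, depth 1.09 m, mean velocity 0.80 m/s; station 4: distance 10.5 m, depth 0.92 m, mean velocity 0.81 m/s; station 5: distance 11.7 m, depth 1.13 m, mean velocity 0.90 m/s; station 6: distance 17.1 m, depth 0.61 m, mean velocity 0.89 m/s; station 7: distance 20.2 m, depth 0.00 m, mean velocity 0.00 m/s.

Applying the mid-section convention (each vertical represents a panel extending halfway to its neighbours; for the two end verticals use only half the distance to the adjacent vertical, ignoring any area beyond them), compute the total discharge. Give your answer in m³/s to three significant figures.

w_2 = (8.1 − 0.0)/2 = 4.05 m; q_2 = 0.73 × 0.76 × 4.05 = 2.247 m³/s
w_3 = (10.5 − 5.8)/2 = 2.35 m; q_3 = 0.80 × 1.09 × 2.35 = 2.049 m³/s
w_4 = (11.7 − 8.1)/2 = 1.8 m; q_4 = 0.81 × 0.92 × 1.8 = 1.341 m³/s
w_5 = (17.1 − 10.5)/2 = 3.3 m; q_5 = 0.90 × 1.13 × 3.3 = 3.356 m³/s
w_6 = (20.2 − 11.7)/2 = 4.25 m; q_6 = 0.89 × 0.61 × 4.25 = 2.307 m³/s
Stations 1, 7 contribute zero (depth or velocity is 0).
Q = Σ qᵢ = 11.30 m³/s

11.3 m³/s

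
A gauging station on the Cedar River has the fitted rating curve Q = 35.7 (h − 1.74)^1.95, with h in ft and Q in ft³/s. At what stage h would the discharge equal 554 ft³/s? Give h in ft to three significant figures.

h − h₀ = (Q/C)^(1/b) = (554/35.7)^(1/1.95) = 4.080 ft
h = 1.74 + 4.080 = 5.820 ft

5.82 ft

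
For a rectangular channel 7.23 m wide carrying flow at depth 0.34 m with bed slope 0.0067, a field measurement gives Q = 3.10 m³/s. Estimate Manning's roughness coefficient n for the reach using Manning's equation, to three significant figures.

A = b·y = 7.23 × 0.34 = 2.458 m²
P = b + 2y = 7.23 + 2×0.34 = 7.910 m
R = A/P = 2.458/7.910 = 0.3108 m
n = (1/Q)·A·R^(2/3)·S^(1/2) = (1/3.10) × 2.458 × 0.4588 × 0.08185 = 0.02978

0.0298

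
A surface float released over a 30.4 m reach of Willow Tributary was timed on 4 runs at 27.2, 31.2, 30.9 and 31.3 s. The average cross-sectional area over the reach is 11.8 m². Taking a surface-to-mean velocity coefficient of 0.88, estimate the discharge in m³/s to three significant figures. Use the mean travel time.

t̄ = (27.2 + 31.2 + 30.9 + 31.3) / 4 = 30.15 s
v_surface = L / t̄ = 30.4 / 30.15 = 1.008 m/s
v_mean = 0.88 × 1.008 = 0.8873 m/s
Q = A × v_mean = 11.8 × 0.8873 = 10.47 m³/s

10.5 m³/s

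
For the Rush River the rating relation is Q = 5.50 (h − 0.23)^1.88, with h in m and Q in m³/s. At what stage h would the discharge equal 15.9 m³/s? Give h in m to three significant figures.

h − h₀ = (Q/C)^(1/b) = (15.9/5.50)^(1/1.88) = 1.759 m
h = 0.23 + 1.759 = 1.989 m

1.99 m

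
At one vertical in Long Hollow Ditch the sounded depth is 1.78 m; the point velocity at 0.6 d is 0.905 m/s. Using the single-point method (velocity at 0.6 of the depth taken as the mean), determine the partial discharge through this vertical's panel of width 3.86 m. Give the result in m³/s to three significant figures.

v̄ = v₀.₆ = 0.905 m/s
q = v̄ × d × w = 0.9050 × 1.78 × 3.86 = 6.218 m³/s

6.22 m³/s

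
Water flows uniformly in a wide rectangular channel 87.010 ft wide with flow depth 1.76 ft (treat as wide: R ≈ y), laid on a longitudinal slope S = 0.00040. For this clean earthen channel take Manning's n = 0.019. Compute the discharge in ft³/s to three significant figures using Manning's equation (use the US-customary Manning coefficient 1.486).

349 ft³/s

A = b·y = 87.010 × 1.76 = 153.1 ft²
Wide channel: R ≈ y = 1.76 ft
Q = (1.486/n)·A·R^(2/3)·S^(1/2) = (1.486/0.019) × 153.1 × 1.760^(2/3) × 0.00040^(1/2) = 349.2 ft³/s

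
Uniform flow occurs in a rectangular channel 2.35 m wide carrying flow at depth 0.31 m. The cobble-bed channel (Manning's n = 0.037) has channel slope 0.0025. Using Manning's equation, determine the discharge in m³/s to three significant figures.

0.386 m³/s

A = b·y = 2.35 × 0.31 = 0.7285 m²
P = b + 2y = 2.35 + 2×0.31 = 2.970 m
R = A/P = 0.7285/2.970 = 0.2453 m
Q = (1/n)·A·R^(2/3)·S^(1/2) = (1/0.037) × 0.7285 × 0.2453^(2/3) × 0.0025^(1/2) = 0.3858 m³/s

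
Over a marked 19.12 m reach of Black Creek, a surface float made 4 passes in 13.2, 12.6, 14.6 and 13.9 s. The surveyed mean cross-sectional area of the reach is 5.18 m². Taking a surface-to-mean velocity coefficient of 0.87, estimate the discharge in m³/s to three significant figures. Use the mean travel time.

t̄ = (13.2 + 12.6 + 14.6 + 13.9) / 4 = 13.575 s
v_surface = L / t̄ = 19.12 / 13.575 = 1.408 m/s
v_mean = 0.87 × 1.408 = 1.225 m/s
Q = A × v_mean = 5.18 × 1.225 = 6.347 m³/s

6.35 m³/s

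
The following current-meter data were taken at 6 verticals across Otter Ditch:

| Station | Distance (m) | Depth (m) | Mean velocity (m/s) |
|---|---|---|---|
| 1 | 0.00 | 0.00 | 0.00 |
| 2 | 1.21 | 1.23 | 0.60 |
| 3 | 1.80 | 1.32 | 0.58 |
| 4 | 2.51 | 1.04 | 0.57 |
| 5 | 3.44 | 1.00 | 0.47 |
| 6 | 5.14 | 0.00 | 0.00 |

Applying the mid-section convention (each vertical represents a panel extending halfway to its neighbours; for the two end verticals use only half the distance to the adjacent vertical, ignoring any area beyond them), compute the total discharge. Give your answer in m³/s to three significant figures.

w_2 = (1.80 − 0.00)/2 = 0.9 m; q_2 = 0.60 × 1.23 × 0.9 = 0.6642 m³/s
w_3 = (2.51 − 1.21)/2 = 0.65 m; q_3 = 0.58 × 1.32 × 0.65 = 0.4976 m³/s
w_4 = (3.44 − 1.80)/2 = 0.82 m; q_4 = 0.57 × 1.04 × 0.82 = 0.4861 m³/s
w_5 = (5.14 − 2.51)/2 = 1.315 m; q_5 = 0.47 × 1.00 × 1.315 = 0.6181 m³/s
Stations 1, 6 contribute zero (depth or velocity is 0).
Q = Σ qᵢ = 2.266 m³/s

2.27 m³/s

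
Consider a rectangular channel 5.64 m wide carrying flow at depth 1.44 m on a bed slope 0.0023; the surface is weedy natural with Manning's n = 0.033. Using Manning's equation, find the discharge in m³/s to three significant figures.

A = b·y = 5.64 × 1.44 = 8.122 m²
P = b + 2y = 5.64 + 2×1.44 = 8.520 m
R = A/P = 8.122/8.520 = 0.9532 m
Q = (1/n)·A·R^(2/3)·S^(1/2) = (1/0.033) × 8.122 × 0.9532^(2/3) × 0.0023^(1/2) = 11.43 m³/s

11.4 m³/s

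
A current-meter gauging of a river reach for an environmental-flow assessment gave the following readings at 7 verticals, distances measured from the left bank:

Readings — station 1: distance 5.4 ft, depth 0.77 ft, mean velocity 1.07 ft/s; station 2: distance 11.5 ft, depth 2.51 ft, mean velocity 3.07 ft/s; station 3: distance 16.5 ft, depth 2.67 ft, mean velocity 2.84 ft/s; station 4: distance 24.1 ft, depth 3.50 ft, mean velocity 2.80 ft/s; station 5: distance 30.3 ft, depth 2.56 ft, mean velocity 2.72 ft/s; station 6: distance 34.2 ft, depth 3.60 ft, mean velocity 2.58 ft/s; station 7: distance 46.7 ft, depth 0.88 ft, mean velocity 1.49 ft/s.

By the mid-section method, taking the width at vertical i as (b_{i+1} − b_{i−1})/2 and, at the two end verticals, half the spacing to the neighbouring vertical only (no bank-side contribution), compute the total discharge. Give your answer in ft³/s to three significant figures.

280 ft³/s

w_1 = (11.5 − 5.4)/2 = 3.05 ft; q_1 = 1.07 × 0.77 × 3.05 = 2.513 ft³/s
w_2 = (16.5 − 5.4)/2 = 5.55 ft; q_2 = 3.07 × 2.51 × 5.55 = 42.77 ft³/s
w_3 = (24.1 − 11.5)/2 = 6.3 ft; q_3 = 2.84 × 2.67 × 6.3 = 47.77 ft³/s
w_4 = (30.3 − 16.5)/2 = 6.9 ft; q_4 = 2.80 × 3.50 × 6.9 = 67.62 ft³/s
w_5 = (34.2 − 24.1)/2 = 5.05 ft; q_5 = 2.72 × 2.56 × 5.05 = 35.16 ft³/s
w_6 = (46.7 − 30.3)/2 = 8.2 ft; q_6 = 2.58 × 3.60 × 8.2 = 76.16 ft³/s
w_7 = (46.7 − 34.2)/2 = 6.25 ft; q_7 = 1.49 × 0.88 × 6.25 = 8.195 ft³/s
Q = Σ qᵢ = 280.2 ft³/s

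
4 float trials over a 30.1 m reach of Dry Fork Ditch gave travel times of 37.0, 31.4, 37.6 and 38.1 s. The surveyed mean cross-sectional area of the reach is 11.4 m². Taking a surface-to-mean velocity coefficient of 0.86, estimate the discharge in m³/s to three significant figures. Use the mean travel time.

t̄ = (37.0 + 31.4 + 37.6 + 38.1) / 4 = 36.025 s
v_surface = L / t̄ = 30.1 / 36.025 = 0.8355 m/s
v_mean = 0.86 × 0.8355 = 0.7186 m/s
Q = A × v_mean = 11.4 × 0.7186 = 8.192 m³/s

8.19 m³/s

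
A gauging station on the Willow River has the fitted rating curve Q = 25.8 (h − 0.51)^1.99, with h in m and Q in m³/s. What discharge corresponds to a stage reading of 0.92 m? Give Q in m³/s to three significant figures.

Q = 25.8 × (0.92 − 0.51)^1.99 = 25.8 × 0.41^1.99 = 4.376 m³/s

4.38 m³/s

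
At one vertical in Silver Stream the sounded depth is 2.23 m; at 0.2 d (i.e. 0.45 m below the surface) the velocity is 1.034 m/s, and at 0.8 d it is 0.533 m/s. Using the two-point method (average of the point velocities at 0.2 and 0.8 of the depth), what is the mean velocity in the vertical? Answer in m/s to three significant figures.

v̄ = (1.034 + 0.533) / 2 = 0.7835 m/s

0.784 m/s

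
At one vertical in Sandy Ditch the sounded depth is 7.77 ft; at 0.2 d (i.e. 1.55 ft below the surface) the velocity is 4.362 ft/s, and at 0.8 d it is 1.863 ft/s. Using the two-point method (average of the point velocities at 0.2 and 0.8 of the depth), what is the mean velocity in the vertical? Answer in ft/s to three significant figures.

3.11 ft/s

v̄ = (4.362 + 1.863) / 2 = 3.113 ft/s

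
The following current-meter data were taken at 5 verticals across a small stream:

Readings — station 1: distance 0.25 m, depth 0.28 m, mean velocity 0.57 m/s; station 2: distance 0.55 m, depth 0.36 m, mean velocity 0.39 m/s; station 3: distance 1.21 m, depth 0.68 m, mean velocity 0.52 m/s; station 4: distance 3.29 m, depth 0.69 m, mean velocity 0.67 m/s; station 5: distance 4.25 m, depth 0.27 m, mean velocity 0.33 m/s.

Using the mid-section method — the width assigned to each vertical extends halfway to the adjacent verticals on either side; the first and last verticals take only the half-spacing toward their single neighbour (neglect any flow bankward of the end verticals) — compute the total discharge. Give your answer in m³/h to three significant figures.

4760 m³/h

w_1 = (0.55 − 0.25)/2 = 0.15 m; q_1 = 0.57 × 0.28 × 0.15 = 0.02394 m³/s
w_2 = (1.21 − 0.25)/2 = 0.48 m; q_2 = 0.39 × 0.36 × 0.48 = 0.06739 m³/s
w_3 = (3.29 − 0.55)/2 = 1.37 m; q_3 = 0.52 × 0.68 × 1.37 = 0.4844 m³/s
w_4 = (4.25 − 1.21)/2 = 1.52 m; q_4 = 0.67 × 0.69 × 1.52 = 0.7027 m³/s
w_5 = (4.25 − 3.29)/2 = 0.48 m; q_5 = 0.33 × 0.27 × 0.48 = 0.04277 m³/s
Q = Σ qᵢ = 1.321 m³/s
= 1.321 × 3600 = 4756 m³/h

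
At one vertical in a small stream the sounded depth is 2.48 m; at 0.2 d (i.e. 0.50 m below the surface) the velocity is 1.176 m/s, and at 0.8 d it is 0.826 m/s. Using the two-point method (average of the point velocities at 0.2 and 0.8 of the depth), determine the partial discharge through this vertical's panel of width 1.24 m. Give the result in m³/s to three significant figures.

3.08 m³/s

v̄ = (1.176 + 0.826) / 2 = 1.001 m/s
q = v̄ × d × w = 1.001 × 2.48 × 1.24 = 3.078 m³/s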